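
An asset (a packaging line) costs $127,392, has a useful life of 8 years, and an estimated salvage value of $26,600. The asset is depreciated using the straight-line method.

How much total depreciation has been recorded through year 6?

Depreciable base = $127,392 − $26,600 = $100,792.
Annual expense = $100,792 / 8 = $12,599.
End of year 1: book value $114,793.
End of year 2: book value $102,194.
End of year 3: book value $89,595.
End of year 4: book value $76,996.
End of year 5: book value $64,397.
End of year 6: book value $51,798.
Accumulated through year 6 = $127,392 − $51,798 = $75,594.

$75,594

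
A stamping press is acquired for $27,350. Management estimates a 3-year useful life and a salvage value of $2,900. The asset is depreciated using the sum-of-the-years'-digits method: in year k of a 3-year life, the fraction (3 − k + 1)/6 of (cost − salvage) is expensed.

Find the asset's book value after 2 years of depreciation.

$6,975

Depreciable base = $27,350 − $2,900 = $24,450.
Sum of the years' digits = 3+2+1 = 6.
Year 1: $24,450 × 3/6 = $12,225. Book value $15,125.
Year 2: $24,450 × 2/6 = $8,150. Book value $6,975.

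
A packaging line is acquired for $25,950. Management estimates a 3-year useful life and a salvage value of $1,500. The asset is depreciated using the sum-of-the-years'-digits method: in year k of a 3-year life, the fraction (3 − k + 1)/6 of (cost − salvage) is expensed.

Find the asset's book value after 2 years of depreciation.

Depreciable base = $25,950 − $1,500 = $24,450.
Sum of the years' digits = 3+2+1 = 6.
Year 1: $24,450 × 3/6 = $12,225. Book value $13,725.
Year 2: $24,450 × 2/6 = $8,150. Book value $5,575.

$5,575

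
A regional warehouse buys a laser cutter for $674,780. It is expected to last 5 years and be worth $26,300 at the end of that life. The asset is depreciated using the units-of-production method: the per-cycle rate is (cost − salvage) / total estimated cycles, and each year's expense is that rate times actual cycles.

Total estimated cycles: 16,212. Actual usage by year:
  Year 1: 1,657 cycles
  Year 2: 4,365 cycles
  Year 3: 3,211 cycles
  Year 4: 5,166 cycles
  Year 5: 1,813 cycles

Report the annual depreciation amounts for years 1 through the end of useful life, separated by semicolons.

$66,280; $174,600; $128,440; $206,640; $72,520

Depreciable base = $674,780 − $26,300 = $648,480.
Rate = $648,480 / 16,212 cycles = $40 per cycle.
Year 1: 1,657 × $40 = $66,280. Book value $608,500.
Year 2: 4,365 × $40 = $174,600. Book value $433,900.
Year 3: 3,211 × $40 = $128,440. Book value $305,460.
Year 4: 5,166 × $40 = $206,640. Book value $98,820.
Year 5: 1,813 × $40 = $72,520. Book value $26,300.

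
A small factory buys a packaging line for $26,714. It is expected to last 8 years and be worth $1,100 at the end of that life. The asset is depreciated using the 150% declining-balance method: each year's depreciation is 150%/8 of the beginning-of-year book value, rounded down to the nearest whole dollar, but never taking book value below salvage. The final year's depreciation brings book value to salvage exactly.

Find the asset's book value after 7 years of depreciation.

$6,247

Depreciable base = $26,714 − $1,100 = $25,614.
Year 1: ⌊$26,714 × 150%/8⌋ = $5,008. Book value $21,706.
Year 2: ⌊$21,706 × 150%/8⌋ = $4,069. Book value $17,637.
Year 3: ⌊$17,637 × 150%/8⌋ = $3,306. Book value $14,331.
Year 4: ⌊$14,331 × 150%/8⌋ = $2,687. Book value $11,644.
Year 5: ⌊$11,644 × 150%/8⌋ = $2,183. Book value $9,461.
Year 6: ⌊$9,461 × 150%/8⌋ = $1,773. Book value $7,688.
Year 7: ⌊$7,688 × 150%/8⌋ = $1,441. Book value $6,247.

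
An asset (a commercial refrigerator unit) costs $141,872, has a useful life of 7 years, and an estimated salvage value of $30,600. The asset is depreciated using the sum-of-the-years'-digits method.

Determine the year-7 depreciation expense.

$3,974

Depreciable base = $141,872 − $30,600 = $111,272.
Sum of the years' digits = 7+6+5+4+3+2+1 = 28.
Year 1: $111,272 × 7/28 = $27,818. Book value $114,054.
Year 2: $111,272 × 6/28 = $23,844. Book value $90,210.
Year 3: $111,272 × 5/28 = $19,870. Book value $70,340.
Year 4: $111,272 × 4/28 = $15,896. Book value $54,444.
Year 5: $111,272 × 3/28 = $11,922. Book value $42,522.
Year 6: $111,272 × 2/28 = $7,948. Book value $34,574.
Year 7: $111,272 × 1/28 = $3,974. Book value $30,600.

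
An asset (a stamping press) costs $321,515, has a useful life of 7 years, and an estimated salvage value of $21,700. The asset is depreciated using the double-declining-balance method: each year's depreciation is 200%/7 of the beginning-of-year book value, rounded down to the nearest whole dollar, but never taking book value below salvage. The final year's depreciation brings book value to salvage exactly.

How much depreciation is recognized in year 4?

Depreciable base = $321,515 − $21,700 = $299,815.
Year 1: ⌊$321,515 × 200%/7⌋ = $91,861. Book value $229,654.
Year 2: ⌊$229,654 × 200%/7⌋ = $65,615. Book value $164,039.
Year 3: ⌊$164,039 × 200%/7⌋ = $46,868. Book value $117,171.
Year 4: ⌊$117,171 × 200%/7⌋ = $33,477. Book value $83,694.

$33,477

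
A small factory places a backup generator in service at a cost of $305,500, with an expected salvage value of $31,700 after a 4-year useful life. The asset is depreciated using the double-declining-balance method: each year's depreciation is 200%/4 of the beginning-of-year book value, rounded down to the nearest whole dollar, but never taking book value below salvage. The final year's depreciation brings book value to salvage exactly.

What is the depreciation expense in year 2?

Depreciable base = $305,500 − $31,700 = $273,800.
Year 1: ⌊$305,500 × 200%/4⌋ = $152,750. Book value $152,750.
Year 2: ⌊$152,750 × 200%/4⌋ = $76,375. Book value $76,375.

$76,375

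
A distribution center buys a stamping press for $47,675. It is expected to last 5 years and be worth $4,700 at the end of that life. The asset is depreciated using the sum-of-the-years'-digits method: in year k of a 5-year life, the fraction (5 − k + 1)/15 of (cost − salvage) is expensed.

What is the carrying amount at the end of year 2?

Depreciable base = $47,675 − $4,700 = $42,975.
Sum of the years' digits = 5+4+3+2+1 = 15.
Year 1: $42,975 × 5/15 = $14,325. Book value $33,350.
Year 2: $42,975 × 4/15 = $11,460. Book value $21,890.

$21,890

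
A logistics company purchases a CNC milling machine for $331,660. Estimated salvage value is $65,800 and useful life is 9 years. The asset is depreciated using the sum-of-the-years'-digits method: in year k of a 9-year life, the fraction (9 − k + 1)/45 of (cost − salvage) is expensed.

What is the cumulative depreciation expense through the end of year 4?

Depreciable base = $331,660 − $65,800 = $265,860.
Sum of the years' digits = 9+8+7+6+5+4+3+2+1 = 45.
Year 1: $265,860 × 9/45 = $53,172. Book value $278,488.
Year 2: $265,860 × 8/45 = $47,264. Book value $231,224.
Year 3: $265,860 × 7/45 = $41,356. Book value $189,868.
Year 4: $265,860 × 6/45 = $35,448. Book value $154,420.
Accumulated through year 4 = $331,660 − $154,420 = $177,240.

$177,240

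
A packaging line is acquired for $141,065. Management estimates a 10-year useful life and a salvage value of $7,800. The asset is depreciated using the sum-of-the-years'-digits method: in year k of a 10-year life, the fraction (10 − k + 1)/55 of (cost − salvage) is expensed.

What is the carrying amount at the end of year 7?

Depreciable base = $141,065 − $7,800 = $133,265.
Sum of the years' digits = 10+9+8+7+6+5+4+3+2+1 = 55.
Year 1: $133,265 × 10/55 = $24,230. Book value $116,835.
Year 2: $133,265 × 9/55 = $21,807. Book value $95,028.
Year 3: $133,265 × 8/55 = $19,384. Book value $75,644.
Year 4: $133,265 × 7/55 = $16,961. Book value $58,683.
Year 5: $133,265 × 6/55 = $14,538. Book value $44,145.
Year 6: $133,265 × 5/55 = $12,115. Book value $32,030.
Year 7: $133,265 × 4/55 = $9,692. Book value $22,338.

$22,338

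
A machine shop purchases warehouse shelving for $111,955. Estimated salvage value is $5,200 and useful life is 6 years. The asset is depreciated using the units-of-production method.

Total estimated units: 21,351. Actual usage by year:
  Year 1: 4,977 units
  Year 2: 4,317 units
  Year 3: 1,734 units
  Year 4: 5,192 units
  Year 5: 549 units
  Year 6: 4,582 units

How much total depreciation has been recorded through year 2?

Depreciable base = $111,955 − $5,200 = $106,755.
Rate = $106,755 / 21,351 units = $5 per unit.
Year 1: 4,977 × $5 = $24,885. Book value $87,070.
Year 2: 4,317 × $5 = $21,585. Book value $65,485.
Accumulated through year 2 = $111,955 − $65,485 = $46,470.

$46,470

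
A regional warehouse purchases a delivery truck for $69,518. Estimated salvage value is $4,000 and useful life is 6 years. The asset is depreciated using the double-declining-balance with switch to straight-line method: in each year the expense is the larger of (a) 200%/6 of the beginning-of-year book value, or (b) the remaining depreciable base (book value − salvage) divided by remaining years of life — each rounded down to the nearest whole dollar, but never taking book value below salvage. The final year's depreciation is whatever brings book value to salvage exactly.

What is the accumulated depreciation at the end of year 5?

$60,651

Depreciable base = $69,518 − $4,000 = $65,518.
Year 1: DB = ⌊$69,518 × 200%/6⌋ = $23,172; SL = ⌊$65,518/6⌋ = $10,919 → take DB $23,172. Book value $46,346.
Year 2: DB = ⌊$46,346 × 200%/6⌋ = $15,448; SL = ⌊$42,346/5⌋ = $8,469 → take DB $15,448. Book value $30,898.
Year 3: DB = ⌊$30,898 × 200%/6⌋ = $10,299; SL = ⌊$26,898/4⌋ = $6,724 → take DB $10,299. Book value $20,599.
Year 4: DB = ⌊$20,599 × 200%/6⌋ = $6,866; SL = ⌊$16,599/3⌋ = $5,533 → take DB $6,866. Book value $13,733.
Year 5: DB = ⌊$13,733 × 200%/6⌋ = $4,577; SL = ⌊$9,733/2⌋ = $4,866 → take SL $4,866. Book value $8,867.
Accumulated through year 5 = $69,518 − $8,867 = $60,651.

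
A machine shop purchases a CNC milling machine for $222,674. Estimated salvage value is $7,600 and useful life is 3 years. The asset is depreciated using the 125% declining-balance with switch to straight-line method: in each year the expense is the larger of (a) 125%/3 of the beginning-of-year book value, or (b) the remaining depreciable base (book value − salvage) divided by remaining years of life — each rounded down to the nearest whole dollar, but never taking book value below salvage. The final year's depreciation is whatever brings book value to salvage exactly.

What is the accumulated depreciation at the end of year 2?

Depreciable base = $222,674 − $7,600 = $215,074.
Year 1: DB = ⌊$222,674 × 125%/3⌋ = $92,780; SL = ⌊$215,074/3⌋ = $71,691 → take DB $92,780. Book value $129,894.
Year 2: DB = ⌊$129,894 × 125%/3⌋ = $54,122; SL = ⌊$122,294/2⌋ = $61,147 → take SL $61,147. Book value $68,747.
Accumulated through year 2 = $222,674 − $68,747 = $153,927.

$153,927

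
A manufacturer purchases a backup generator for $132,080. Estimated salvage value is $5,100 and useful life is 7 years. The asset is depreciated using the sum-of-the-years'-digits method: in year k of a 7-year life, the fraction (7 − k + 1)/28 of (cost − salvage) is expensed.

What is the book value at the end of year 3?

Depreciable base = $132,080 − $5,100 = $126,980.
Sum of the years' digits = 7+6+5+4+3+2+1 = 28.
Year 1: $126,980 × 7/28 = $31,745. Book value $100,335.
Year 2: $126,980 × 6/28 = $27,210. Book value $73,125.
Year 3: $126,980 × 5/28 = $22,675. Book value $50,450.

$50,450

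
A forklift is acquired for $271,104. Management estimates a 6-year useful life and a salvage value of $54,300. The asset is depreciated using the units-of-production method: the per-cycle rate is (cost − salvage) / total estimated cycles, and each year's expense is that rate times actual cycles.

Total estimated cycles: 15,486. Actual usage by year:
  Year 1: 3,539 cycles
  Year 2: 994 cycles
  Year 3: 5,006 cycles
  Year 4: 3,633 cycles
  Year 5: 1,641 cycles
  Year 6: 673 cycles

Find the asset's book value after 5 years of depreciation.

Depreciable base = $271,104 − $54,300 = $216,804.
Rate = $216,804 / 15,486 cycles = $14 per cycle.
Year 1: 3,539 × $14 = $49,546. Book value $221,558.
Year 2: 994 × $14 = $13,916. Book value $207,642.
Year 3: 5,006 × $14 = $70,084. Book value $137,558.
Year 4: 3,633 × $14 = $50,862. Book value $86,696.
Year 5: 1,641 × $14 = $22,974. Book value $63,722.

$63,722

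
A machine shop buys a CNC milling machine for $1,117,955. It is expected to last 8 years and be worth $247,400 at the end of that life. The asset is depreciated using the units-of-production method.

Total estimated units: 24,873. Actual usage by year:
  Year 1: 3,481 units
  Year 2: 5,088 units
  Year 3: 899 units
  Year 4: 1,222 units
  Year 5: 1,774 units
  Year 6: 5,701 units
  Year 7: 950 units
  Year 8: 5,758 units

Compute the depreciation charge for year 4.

Depreciable base = $1,117,955 − $247,400 = $870,555.
Rate = $870,555 / 24,873 units = $35 per unit.
Year 1: 3,481 × $35 = $121,835. Book value $996,120.
Year 2: 5,088 × $35 = $178,080. Book value $818,040.
Year 3: 899 × $35 = $31,465. Book value $786,575.
Year 4: 1,222 × $35 = $42,770. Book value $743,805.

$42,770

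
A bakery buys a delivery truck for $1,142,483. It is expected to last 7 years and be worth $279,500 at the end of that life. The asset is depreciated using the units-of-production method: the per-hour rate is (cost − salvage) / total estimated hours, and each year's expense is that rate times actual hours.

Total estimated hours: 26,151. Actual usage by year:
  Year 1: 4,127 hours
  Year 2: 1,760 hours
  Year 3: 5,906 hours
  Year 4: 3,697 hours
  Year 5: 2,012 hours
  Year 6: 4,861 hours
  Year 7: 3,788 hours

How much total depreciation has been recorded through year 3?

$389,169

Depreciable base = $1,142,483 − $279,500 = $862,983.
Rate = $862,983 / 26,151 hours = $33 per hour.
Year 1: 4,127 × $33 = $136,191. Book value $1,006,292.
Year 2: 1,760 × $33 = $58,080. Book value $948,212.
Year 3: 5,906 × $33 = $194,898. Book value $753,314.
Accumulated through year 3 = $1,142,483 − $753,314 = $389,169.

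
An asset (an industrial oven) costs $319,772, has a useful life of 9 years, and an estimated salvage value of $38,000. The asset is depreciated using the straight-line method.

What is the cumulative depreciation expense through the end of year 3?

$93,924

Depreciable base = $319,772 − $38,000 = $281,772.
Annual expense = $281,772 / 9 = $31,308.
End of year 1: book value $288,464.
End of year 2: book value $257,156.
End of year 3: book value $225,848.
Accumulated through year 3 = $319,772 − $225,848 = $93,924.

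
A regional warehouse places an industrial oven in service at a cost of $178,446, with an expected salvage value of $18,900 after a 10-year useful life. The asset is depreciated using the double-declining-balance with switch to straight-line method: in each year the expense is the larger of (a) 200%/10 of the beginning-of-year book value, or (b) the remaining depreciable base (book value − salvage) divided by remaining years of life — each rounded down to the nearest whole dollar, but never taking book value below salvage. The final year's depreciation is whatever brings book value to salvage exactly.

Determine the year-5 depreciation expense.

Depreciable base = $178,446 − $18,900 = $159,546.
Year 1: DB = ⌊$178,446 × 200%/10⌋ = $35,689; SL = ⌊$159,546/10⌋ = $15,954 → take DB $35,689. Book value $142,757.
Year 2: DB = ⌊$142,757 × 200%/10⌋ = $28,551; SL = ⌊$123,857/9⌋ = $13,761 → take DB $28,551. Book value $114,206.
Year 3: DB = ⌊$114,206 × 200%/10⌋ = $22,841; SL = ⌊$95,306/8⌋ = $11,913 → take DB $22,841. Book value $91,365.
Year 4: DB = ⌊$91,365 × 200%/10⌋ = $18,273; SL = ⌊$72,465/7⌋ = $10,352 → take DB $18,273. Book value $73,092.
Year 5: DB = ⌊$73,092 × 200%/10⌋ = $14,618; SL = ⌊$54,192/6⌋ = $9,032 → take DB $14,618. Book value $58,474.

$14,618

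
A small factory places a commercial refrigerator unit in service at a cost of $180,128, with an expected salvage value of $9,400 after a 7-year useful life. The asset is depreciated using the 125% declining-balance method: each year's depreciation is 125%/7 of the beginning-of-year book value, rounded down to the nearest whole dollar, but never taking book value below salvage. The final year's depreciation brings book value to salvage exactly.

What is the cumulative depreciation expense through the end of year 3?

Depreciable base = $180,128 − $9,400 = $170,728.
Year 1: ⌊$180,128 × 125%/7⌋ = $32,165. Book value $147,963.
Year 2: ⌊$147,963 × 125%/7⌋ = $26,421. Book value $121,542.
Year 3: ⌊$121,542 × 125%/7⌋ = $21,703. Book value $99,839.
Accumulated through year 3 = $180,128 − $99,839 = $80,289.

$80,289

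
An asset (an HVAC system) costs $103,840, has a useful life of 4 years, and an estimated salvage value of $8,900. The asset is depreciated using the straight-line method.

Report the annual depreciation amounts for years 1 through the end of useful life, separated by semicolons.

$23,735; $23,735; $23,735; $23,735

Depreciable base = $103,840 − $8,900 = $94,940.
Annual expense = $94,940 / 4 = $23,735.
End of year 1: book value $80,105.
End of year 2: book value $56,370.
End of year 3: book value $32,635.
End of year 4: book value $8,900.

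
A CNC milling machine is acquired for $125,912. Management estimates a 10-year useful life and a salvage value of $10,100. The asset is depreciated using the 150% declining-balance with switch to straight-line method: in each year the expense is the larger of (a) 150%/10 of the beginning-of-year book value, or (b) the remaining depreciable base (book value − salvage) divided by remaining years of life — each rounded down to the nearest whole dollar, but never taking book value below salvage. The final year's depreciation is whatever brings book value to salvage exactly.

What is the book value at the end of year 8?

Depreciable base = $125,912 − $10,100 = $115,812.
Year 1: DB = ⌊$125,912 × 150%/10⌋ = $18,886; SL = ⌊$115,812/10⌋ = $11,581 → take DB $18,886. Book value $107,026.
Year 2: DB = ⌊$107,026 × 150%/10⌋ = $16,053; SL = ⌊$96,926/9⌋ = $10,769 → take DB $16,053. Book value $90,973.
Year 3: DB = ⌊$90,973 × 150%/10⌋ = $13,645; SL = ⌊$80,873/8⌋ = $10,109 → take DB $13,645. Book value $77,328.
Year 4: DB = ⌊$77,328 × 150%/10⌋ = $11,599; SL = ⌊$67,228/7⌋ = $9,604 → take DB $11,599. Book value $65,729.
Year 5: DB = ⌊$65,729 × 150%/10⌋ = $9,859; SL = ⌊$55,629/6⌋ = $9,271 → take DB $9,859. Book value $55,870.
Year 6: DB = ⌊$55,870 × 150%/10⌋ = $8,380; SL = ⌊$45,770/5⌋ = $9,154 → take SL $9,154. Book value $46,716.
Year 7: DB = ⌊$46,716 × 150%/10⌋ = $7,007; SL = ⌊$36,616/4⌋ = $9,154 → take SL $9,154. Book value $37,562.
Year 8: DB = ⌊$37,562 × 150%/10⌋ = $5,634; SL = ⌊$27,462/3⌋ = $9,154 → take SL $9,154. Book value $28,408.

$28,408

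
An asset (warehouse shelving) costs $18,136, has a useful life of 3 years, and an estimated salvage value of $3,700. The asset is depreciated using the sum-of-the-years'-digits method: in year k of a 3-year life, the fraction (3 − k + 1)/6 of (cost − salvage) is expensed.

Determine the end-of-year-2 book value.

$6,106

Depreciable base = $18,136 − $3,700 = $14,436.
Sum of the years' digits = 3+2+1 = 6.
Year 1: $14,436 × 3/6 = $7,218. Book value $10,918.
Year 2: $14,436 × 2/6 = $4,812. Book value $6,106.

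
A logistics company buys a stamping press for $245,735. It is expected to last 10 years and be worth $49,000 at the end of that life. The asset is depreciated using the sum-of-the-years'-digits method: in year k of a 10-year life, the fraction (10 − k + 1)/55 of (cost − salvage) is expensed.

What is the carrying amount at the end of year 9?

Depreciable base = $245,735 − $49,000 = $196,735.
Sum of the years' digits = 10+9+8+7+6+5+4+3+2+1 = 55.
Year 1: $196,735 × 10/55 = $35,770. Book value $209,965.
Year 2: $196,735 × 9/55 = $32,193. Book value $177,772.
Year 3: $196,735 × 8/55 = $28,616. Book value $149,156.
Year 4: $196,735 × 7/55 = $25,039. Book value $124,117.
Year 5: $196,735 × 6/55 = $21,462. Book value $102,655.
Year 6: $196,735 × 5/55 = $17,885. Book value $84,770.
Year 7: $196,735 × 4/55 = $14,308. Book value $70,462.
Year 8: $196,735 × 3/55 = $10,731. Book value $59,731.
Year 9: $196,735 × 2/55 = $7,154. Book value $52,577.

$52,577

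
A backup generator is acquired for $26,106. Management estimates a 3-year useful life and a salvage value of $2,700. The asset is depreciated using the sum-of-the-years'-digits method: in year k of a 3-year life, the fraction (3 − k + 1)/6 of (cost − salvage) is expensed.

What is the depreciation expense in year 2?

$7,802

Depreciable base = $26,106 − $2,700 = $23,406.
Sum of the years' digits = 3+2+1 = 6.
Year 1: $23,406 × 3/6 = $11,703. Book value $14,403.
Year 2: $23,406 × 2/6 = $7,802. Book value $6,601.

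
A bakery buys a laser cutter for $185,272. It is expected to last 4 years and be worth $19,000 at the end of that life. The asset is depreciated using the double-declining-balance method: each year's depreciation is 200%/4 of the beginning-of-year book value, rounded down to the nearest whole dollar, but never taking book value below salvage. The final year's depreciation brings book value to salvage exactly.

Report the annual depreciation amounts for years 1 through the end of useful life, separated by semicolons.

Depreciable base = $185,272 − $19,000 = $166,272.
Year 1: ⌊$185,272 × 200%/4⌋ = $92,636. Book value $92,636.
Year 2: ⌊$92,636 × 200%/4⌋ = $46,318. Book value $46,318.
Year 3: ⌊$46,318 × 200%/4⌋ = $23,159. Book value $23,159.
Year 4 (final): $23,159 − $19,000 = $4,159. Book value $19,000.

$92,636; $46,318; $23,159; $4,159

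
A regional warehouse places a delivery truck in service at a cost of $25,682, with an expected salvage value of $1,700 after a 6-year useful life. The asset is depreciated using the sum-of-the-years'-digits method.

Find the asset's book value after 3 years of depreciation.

$8,552

Depreciable base = $25,682 − $1,700 = $23,982.
Sum of the years' digits = 6+5+4+3+2+1 = 21.
Year 1: $23,982 × 6/21 = $6,852. Book value $18,830.
Year 2: $23,982 × 5/21 = $5,710. Book value $13,120.
Year 3: $23,982 × 4/21 = $4,568. Book value $8,552.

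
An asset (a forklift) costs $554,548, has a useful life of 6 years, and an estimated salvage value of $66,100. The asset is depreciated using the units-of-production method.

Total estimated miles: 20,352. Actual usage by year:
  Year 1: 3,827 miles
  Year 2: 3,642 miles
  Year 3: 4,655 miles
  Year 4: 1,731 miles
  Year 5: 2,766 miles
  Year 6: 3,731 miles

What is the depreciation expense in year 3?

$111,720

Depreciable base = $554,548 − $66,100 = $488,448.
Rate = $488,448 / 20,352 miles = $24 per mile.
Year 1: 3,827 × $24 = $91,848. Book value $462,700.
Year 2: 3,642 × $24 = $87,408. Book value $375,292.
Year 3: 4,655 × $24 = $111,720. Book value $263,572.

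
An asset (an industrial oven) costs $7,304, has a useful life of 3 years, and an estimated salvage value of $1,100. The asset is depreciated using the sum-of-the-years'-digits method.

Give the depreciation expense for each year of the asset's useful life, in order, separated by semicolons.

$3,102; $2,068; $1,034

Depreciable base = $7,304 − $1,100 = $6,204.
Sum of the years' digits = 3+2+1 = 6.
Year 1: $6,204 × 3/6 = $3,102. Book value $4,202.
Year 2: $6,204 × 2/6 = $2,068. Book value $2,134.
Year 3: $6,204 × 1/6 = $1,034. Book value $1,100.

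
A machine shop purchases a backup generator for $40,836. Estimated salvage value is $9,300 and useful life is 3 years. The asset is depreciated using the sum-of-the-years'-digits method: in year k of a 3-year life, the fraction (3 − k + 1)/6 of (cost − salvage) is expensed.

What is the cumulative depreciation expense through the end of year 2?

Depreciable base = $40,836 − $9,300 = $31,536.
Sum of the years' digits = 3+2+1 = 6.
Year 1: $31,536 × 3/6 = $15,768. Book value $25,068.
Year 2: $31,536 × 2/6 = $10,512. Book value $14,556.
Accumulated through year 2 = $40,836 − $14,556 = $26,280.

$26,280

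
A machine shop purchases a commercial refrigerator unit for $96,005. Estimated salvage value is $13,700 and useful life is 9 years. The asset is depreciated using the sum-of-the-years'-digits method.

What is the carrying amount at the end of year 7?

Depreciable base = $96,005 − $13,700 = $82,305.
Sum of the years' digits = 9+8+7+6+5+4+3+2+1 = 45.
Year 1: $82,305 × 9/45 = $16,461. Book value $79,544.
Year 2: $82,305 × 8/45 = $14,632. Book value $64,912.
Year 3: $82,305 × 7/45 = $12,803. Book value $52,109.
Year 4: $82,305 × 6/45 = $10,974. Book value $41,135.
Year 5: $82,305 × 5/45 = $9,145. Book value $31,990.
Year 6: $82,305 × 4/45 = $7,316. Book value $24,674.
Year 7: $82,305 × 3/45 = $5,487. Book value $19,187.

$19,187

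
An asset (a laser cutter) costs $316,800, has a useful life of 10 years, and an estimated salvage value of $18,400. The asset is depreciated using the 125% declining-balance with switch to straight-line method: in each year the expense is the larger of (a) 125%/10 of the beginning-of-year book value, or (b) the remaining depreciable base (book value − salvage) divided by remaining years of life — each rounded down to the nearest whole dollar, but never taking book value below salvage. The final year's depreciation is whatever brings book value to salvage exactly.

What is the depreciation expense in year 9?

Depreciable base = $316,800 − $18,400 = $298,400.
Year 1: DB = ⌊$316,800 × 125%/10⌋ = $39,600; SL = ⌊$298,400/10⌋ = $29,840 → take DB $39,600. Book value $277,200.
Year 2: DB = ⌊$277,200 × 125%/10⌋ = $34,650; SL = ⌊$258,800/9⌋ = $28,755 → take DB $34,650. Book value $242,550.
Year 3: DB = ⌊$242,550 × 125%/10⌋ = $30,318; SL = ⌊$224,150/8⌋ = $28,018 → take DB $30,318. Book value $212,232.
Year 4: DB = ⌊$212,232 × 125%/10⌋ = $26,529; SL = ⌊$193,832/7⌋ = $27,690 → take SL $27,690. Book value $184,542.
Year 5: DB = ⌊$184,542 × 125%/10⌋ = $23,067; SL = ⌊$166,142/6⌋ = $27,690 → take SL $27,690. Book value $156,852.
Year 6: DB = ⌊$156,852 × 125%/10⌋ = $19,606; SL = ⌊$138,452/5⌋ = $27,690 → take SL $27,690. Book value $129,162.
Year 7: DB = ⌊$129,162 × 125%/10⌋ = $16,145; SL = ⌊$110,762/4⌋ = $27,690 → take SL $27,690. Book value $101,472.
Year 8: DB = ⌊$101,472 × 125%/10⌋ = $12,684; SL = ⌊$83,072/3⌋ = $27,690 → take SL $27,690. Book value $73,782.
Year 9: DB = ⌊$73,782 × 125%/10⌋ = $9,222; SL = ⌊$55,382/2⌋ = $27,691 → take SL $27,691. Book value $46,091.

$27,691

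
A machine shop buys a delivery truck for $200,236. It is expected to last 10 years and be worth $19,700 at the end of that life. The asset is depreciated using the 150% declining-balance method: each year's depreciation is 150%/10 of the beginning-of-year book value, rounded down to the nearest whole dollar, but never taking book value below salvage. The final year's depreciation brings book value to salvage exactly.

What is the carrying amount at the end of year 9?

Depreciable base = $200,236 − $19,700 = $180,536.
Year 1: ⌊$200,236 × 150%/10⌋ = $30,035. Book value $170,201.
Year 2: ⌊$170,201 × 150%/10⌋ = $25,530. Book value $144,671.
Year 3: ⌊$144,671 × 150%/10⌋ = $21,700. Book value $122,971.
Year 4: ⌊$122,971 × 150%/10⌋ = $18,445. Book value $104,526.
Year 5: ⌊$104,526 × 150%/10⌋ = $15,678. Book value $88,848.
Year 6: ⌊$88,848 × 150%/10⌋ = $13,327. Book value $75,521.
Year 7: ⌊$75,521 × 150%/10⌋ = $11,328. Book value $64,193.
Year 8: ⌊$64,193 × 150%/10⌋ = $9,628. Book value $54,565.
Year 9: ⌊$54,565 × 150%/10⌋ = $8,184. Book value $46,381.

$46,381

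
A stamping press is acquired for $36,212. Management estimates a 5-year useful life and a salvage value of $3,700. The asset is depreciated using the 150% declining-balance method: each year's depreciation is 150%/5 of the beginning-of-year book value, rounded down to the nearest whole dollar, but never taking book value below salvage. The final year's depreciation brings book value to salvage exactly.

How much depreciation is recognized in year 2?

Depreciable base = $36,212 − $3,700 = $32,512.
Year 1: ⌊$36,212 × 150%/5⌋ = $10,863. Book value $25,349.
Year 2: ⌊$25,349 × 150%/5⌋ = $7,604. Book value $17,745.

$7,604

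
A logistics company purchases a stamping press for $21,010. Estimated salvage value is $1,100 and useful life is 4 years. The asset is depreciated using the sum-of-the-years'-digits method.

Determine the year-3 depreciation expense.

$3,982

Depreciable base = $21,010 − $1,100 = $19,910.
Sum of the years' digits = 4+3+2+1 = 10.
Year 1: $19,910 × 4/10 = $7,964. Book value $13,046.
Year 2: $19,910 × 3/10 = $5,973. Book value $7,073.
Year 3: $19,910 × 2/10 = $3,982. Book value $3,091.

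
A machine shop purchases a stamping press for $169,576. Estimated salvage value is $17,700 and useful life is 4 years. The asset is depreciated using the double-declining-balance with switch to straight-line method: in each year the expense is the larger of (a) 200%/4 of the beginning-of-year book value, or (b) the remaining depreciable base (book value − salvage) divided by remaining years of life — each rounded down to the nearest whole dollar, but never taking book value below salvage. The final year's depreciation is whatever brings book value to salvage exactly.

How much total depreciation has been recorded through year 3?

$148,379

Depreciable base = $169,576 − $17,700 = $151,876.
Year 1: DB = ⌊$169,576 × 200%/4⌋ = $84,788; SL = ⌊$151,876/4⌋ = $37,969 → take DB $84,788. Book value $84,788.
Year 2: DB = ⌊$84,788 × 200%/4⌋ = $42,394; SL = ⌊$67,088/3⌋ = $22,362 → take DB $42,394. Book value $42,394.
Year 3: DB = ⌊$42,394 × 200%/4⌋ = $21,197; SL = ⌊$24,694/2⌋ = $12,347 → take DB $21,197. Book value $21,197.
Accumulated through year 3 = $169,576 − $21,197 = $148,379.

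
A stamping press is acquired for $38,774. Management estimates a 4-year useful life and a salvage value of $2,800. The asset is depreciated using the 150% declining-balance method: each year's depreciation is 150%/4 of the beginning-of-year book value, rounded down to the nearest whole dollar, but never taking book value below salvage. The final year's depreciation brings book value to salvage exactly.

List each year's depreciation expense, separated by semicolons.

Depreciable base = $38,774 − $2,800 = $35,974.
Year 1: ⌊$38,774 × 150%/4⌋ = $14,540. Book value $24,234.
Year 2: ⌊$24,234 × 150%/4⌋ = $9,087. Book value $15,147.
Year 3: ⌊$15,147 × 150%/4⌋ = $5,680. Book value $9,467.
Year 4 (final): $9,467 − $2,800 = $6,667. Book value $2,800.

$14,540; $9,087; $5,680; $6,667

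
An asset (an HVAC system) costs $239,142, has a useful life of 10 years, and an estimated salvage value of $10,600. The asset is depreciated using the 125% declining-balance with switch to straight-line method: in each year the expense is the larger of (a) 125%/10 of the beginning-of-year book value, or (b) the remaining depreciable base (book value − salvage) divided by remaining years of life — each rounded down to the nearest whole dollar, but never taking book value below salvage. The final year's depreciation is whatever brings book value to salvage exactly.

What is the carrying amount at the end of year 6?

Depreciable base = $239,142 − $10,600 = $228,542.
Year 1: DB = ⌊$239,142 × 125%/10⌋ = $29,892; SL = ⌊$228,542/10⌋ = $22,854 → take DB $29,892. Book value $209,250.
Year 2: DB = ⌊$209,250 × 125%/10⌋ = $26,156; SL = ⌊$198,650/9⌋ = $22,072 → take DB $26,156. Book value $183,094.
Year 3: DB = ⌊$183,094 × 125%/10⌋ = $22,886; SL = ⌊$172,494/8⌋ = $21,561 → take DB $22,886. Book value $160,208.
Year 4: DB = ⌊$160,208 × 125%/10⌋ = $20,026; SL = ⌊$149,608/7⌋ = $21,372 → take SL $21,372. Book value $138,836.
Year 5: DB = ⌊$138,836 × 125%/10⌋ = $17,354; SL = ⌊$128,236/6⌋ = $21,372 → take SL $21,372. Book value $117,464.
Year 6: DB = ⌊$117,464 × 125%/10⌋ = $14,683; SL = ⌊$106,864/5⌋ = $21,372 → take SL $21,372. Book value $96,092.

$96,092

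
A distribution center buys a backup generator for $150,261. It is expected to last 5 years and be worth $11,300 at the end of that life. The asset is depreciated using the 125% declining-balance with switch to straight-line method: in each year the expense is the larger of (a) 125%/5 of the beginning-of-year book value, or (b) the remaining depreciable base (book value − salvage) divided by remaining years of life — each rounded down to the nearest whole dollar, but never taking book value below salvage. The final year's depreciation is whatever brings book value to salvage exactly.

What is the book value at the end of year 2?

$84,522

Depreciable base = $150,261 − $11,300 = $138,961.
Year 1: DB = ⌊$150,261 × 125%/5⌋ = $37,565; SL = ⌊$138,961/5⌋ = $27,792 → take DB $37,565. Book value $112,696.
Year 2: DB = ⌊$112,696 × 125%/5⌋ = $28,174; SL = ⌊$101,396/4⌋ = $25,349 → take DB $28,174. Book value $84,522.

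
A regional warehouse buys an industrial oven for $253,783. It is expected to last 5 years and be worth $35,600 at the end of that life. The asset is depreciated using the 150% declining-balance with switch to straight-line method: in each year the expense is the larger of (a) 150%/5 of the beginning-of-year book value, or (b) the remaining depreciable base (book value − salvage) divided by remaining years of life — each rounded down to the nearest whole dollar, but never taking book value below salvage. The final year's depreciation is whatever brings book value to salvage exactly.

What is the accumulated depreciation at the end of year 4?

$192,848

Depreciable base = $253,783 − $35,600 = $218,183.
Year 1: DB = ⌊$253,783 × 150%/5⌋ = $76,134; SL = ⌊$218,183/5⌋ = $43,636 → take DB $76,134. Book value $177,649.
Year 2: DB = ⌊$177,649 × 150%/5⌋ = $53,294; SL = ⌊$142,049/4⌋ = $35,512 → take DB $53,294. Book value $124,355.
Year 3: DB = ⌊$124,355 × 150%/5⌋ = $37,306; SL = ⌊$88,755/3⌋ = $29,585 → take DB $37,306. Book value $87,049.
Year 4: DB = ⌊$87,049 × 150%/5⌋ = $26,114; SL = ⌊$51,449/2⌋ = $25,724 → take DB $26,114. Book value $60,935.
Accumulated through year 4 = $253,783 − $60,935 = $192,848.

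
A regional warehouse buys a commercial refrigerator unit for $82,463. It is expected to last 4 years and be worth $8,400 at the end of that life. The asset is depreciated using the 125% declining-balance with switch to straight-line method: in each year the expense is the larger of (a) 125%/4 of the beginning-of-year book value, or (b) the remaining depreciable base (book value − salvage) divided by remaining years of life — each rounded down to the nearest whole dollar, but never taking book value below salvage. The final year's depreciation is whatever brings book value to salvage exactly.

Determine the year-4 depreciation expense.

Depreciable base = $82,463 − $8,400 = $74,063.
Year 1: DB = ⌊$82,463 × 125%/4⌋ = $25,769; SL = ⌊$74,063/4⌋ = $18,515 → take DB $25,769. Book value $56,694.
Year 2: DB = ⌊$56,694 × 125%/4⌋ = $17,716; SL = ⌊$48,294/3⌋ = $16,098 → take DB $17,716. Book value $38,978.
Year 3: DB = ⌊$38,978 × 125%/4⌋ = $12,180; SL = ⌊$30,578/2⌋ = $15,289 → take SL $15,289. Book value $23,689.
Year 4 (final): $23,689 − $8,400 = $15,289. Book value $8,400.

$15,289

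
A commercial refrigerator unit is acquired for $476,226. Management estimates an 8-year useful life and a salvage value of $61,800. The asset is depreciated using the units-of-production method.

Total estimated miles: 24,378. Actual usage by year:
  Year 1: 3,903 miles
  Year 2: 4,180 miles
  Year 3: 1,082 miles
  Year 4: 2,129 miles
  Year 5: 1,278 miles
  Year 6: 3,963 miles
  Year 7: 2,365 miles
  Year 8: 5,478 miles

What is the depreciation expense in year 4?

Depreciable base = $476,226 − $61,800 = $414,426.
Rate = $414,426 / 24,378 miles = $17 per mile.
Year 1: 3,903 × $17 = $66,351. Book value $409,875.
Year 2: 4,180 × $17 = $71,060. Book value $338,815.
Year 3: 1,082 × $17 = $18,394. Book value $320,421.
Year 4: 2,129 × $17 = $36,193. Book value $284,228.

$36,193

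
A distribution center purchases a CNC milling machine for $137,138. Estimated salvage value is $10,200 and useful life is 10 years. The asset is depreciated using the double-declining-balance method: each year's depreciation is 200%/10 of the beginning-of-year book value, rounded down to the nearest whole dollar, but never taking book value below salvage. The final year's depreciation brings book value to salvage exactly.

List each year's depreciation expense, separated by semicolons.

$27,427; $21,942; $17,553; $14,043; $11,234; $8,987; $7,190; $5,752; $4,602; $8,208

Depreciable base = $137,138 − $10,200 = $126,938.
Year 1: ⌊$137,138 × 200%/10⌋ = $27,427. Book value $109,711.
Year 2: ⌊$109,711 × 200%/10⌋ = $21,942. Book value $87,769.
Year 3: ⌊$87,769 × 200%/10⌋ = $17,553. Book value $70,216.
Year 4: ⌊$70,216 × 200%/10⌋ = $14,043. Book value $56,173.
Year 5: ⌊$56,173 × 200%/10⌋ = $11,234. Book value $44,939.
Year 6: ⌊$44,939 × 200%/10⌋ = $8,987. Book value $35,952.
Year 7: ⌊$35,952 × 200%/10⌋ = $7,190. Book value $28,762.
Year 8: ⌊$28,762 × 200%/10⌋ = $5,752. Book value $23,010.
Year 9: ⌊$23,010 × 200%/10⌋ = $4,602. Book value $18,408.
Year 10 (final): $18,408 − $10,200 = $8,208. Book value $10,200.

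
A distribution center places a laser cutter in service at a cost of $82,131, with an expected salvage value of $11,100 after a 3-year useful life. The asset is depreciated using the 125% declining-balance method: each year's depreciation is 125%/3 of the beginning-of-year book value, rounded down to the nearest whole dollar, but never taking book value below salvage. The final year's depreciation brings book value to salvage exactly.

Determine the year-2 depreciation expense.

Depreciable base = $82,131 − $11,100 = $71,031.
Year 1: ⌊$82,131 × 125%/3⌋ = $34,221. Book value $47,910.
Year 2: ⌊$47,910 × 125%/3⌋ = $19,962. Book value $27,948.

$19,962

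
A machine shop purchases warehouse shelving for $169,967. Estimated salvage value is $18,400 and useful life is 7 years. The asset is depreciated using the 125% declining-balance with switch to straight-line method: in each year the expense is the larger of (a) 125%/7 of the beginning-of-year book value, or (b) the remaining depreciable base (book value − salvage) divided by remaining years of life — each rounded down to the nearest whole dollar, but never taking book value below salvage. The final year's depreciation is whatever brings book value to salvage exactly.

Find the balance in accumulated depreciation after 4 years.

Depreciable base = $169,967 − $18,400 = $151,567.
Year 1: DB = ⌊$169,967 × 125%/7⌋ = $30,351; SL = ⌊$151,567/7⌋ = $21,652 → take DB $30,351. Book value $139,616.
Year 2: DB = ⌊$139,616 × 125%/7⌋ = $24,931; SL = ⌊$121,216/6⌋ = $20,202 → take DB $24,931. Book value $114,685.
Year 3: DB = ⌊$114,685 × 125%/7⌋ = $20,479; SL = ⌊$96,285/5⌋ = $19,257 → take DB $20,479. Book value $94,206.
Year 4: DB = ⌊$94,206 × 125%/7⌋ = $16,822; SL = ⌊$75,806/4⌋ = $18,951 → take SL $18,951. Book value $75,255.
Accumulated through year 4 = $169,967 − $75,255 = $94,712.

$94,712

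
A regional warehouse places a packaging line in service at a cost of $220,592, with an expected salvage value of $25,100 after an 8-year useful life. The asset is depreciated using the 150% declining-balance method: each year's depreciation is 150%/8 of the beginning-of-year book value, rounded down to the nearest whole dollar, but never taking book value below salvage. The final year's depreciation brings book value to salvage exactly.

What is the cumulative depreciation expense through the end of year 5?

Depreciable base = $220,592 − $25,100 = $195,492.
Year 1: ⌊$220,592 × 150%/8⌋ = $41,361. Book value $179,231.
Year 2: ⌊$179,231 × 150%/8⌋ = $33,605. Book value $145,626.
Year 3: ⌊$145,626 × 150%/8⌋ = $27,304. Book value $118,322.
Year 4: ⌊$118,322 × 150%/8⌋ = $22,185. Book value $96,137.
Year 5: ⌊$96,137 × 150%/8⌋ = $18,025. Book value $78,112.
Accumulated through year 5 = $220,592 − $78,112 = $142,480.

$142,480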